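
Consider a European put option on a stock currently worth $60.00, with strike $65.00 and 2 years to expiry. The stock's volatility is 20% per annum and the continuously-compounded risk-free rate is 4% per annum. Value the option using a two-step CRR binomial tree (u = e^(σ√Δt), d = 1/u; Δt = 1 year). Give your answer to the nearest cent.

CRR parameters: u = e^(σ√Δt) = e^(0.2·√1) = 1.2214, d = 1/u = 0.8187
Per-period rate: rΔt = 0.04·1 = 0.04, so R = e^0.04 = 1.0408
Risk-neutral probability p = (e^0.04 − 0.8187)/(1.2214 − 0.8187) = 0.2221/0.4027 = 0.5515
Terminal stock prices: S_uu = 89.51, S_ud = 60, S_dd = 40.22
Terminal payoffs (K − S): max(-24.51, 0) = 0, max(5, 0) = 5, max(24.78, 0) = 24.78
Node u (S = 73.28): V_u = e^(−0.04)·[0.5515·0.0000 + 0.4485·5.0000] = 2.1545
Node d (S = 49.12): V_d = e^(−0.04)·[0.5515·5.0000 + 0.4485·24.7808] = 13.3275
Node 0 (S = 60): V_0 = e^(−0.04)·[0.5515·2.1545 + 0.4485·13.3275] = 6.8844

$6.88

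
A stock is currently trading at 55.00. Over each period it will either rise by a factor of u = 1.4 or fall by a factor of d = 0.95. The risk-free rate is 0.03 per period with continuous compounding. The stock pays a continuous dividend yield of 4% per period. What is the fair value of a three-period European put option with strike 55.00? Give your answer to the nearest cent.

5.42

Per-period risk-free factor R = e^0.03 = 1.0305; dividend-adjusted growth = e^(0.03−0.04) = 0.9900.
Risk-neutral probability p = (0.9900 − 0.95)/(1.4 − 0.95) = 0.0400/0.4500 = 0.0890
Terminal stock prices: S_uuu = 150.9, S_uud = 102.4, S_udd = 69.49, S_ddd = 47.16
Terminal payoffs (K − S): max(-95.92, 0) = 0, max(-47.41, 0) = 0, max(-14.49, 0) = 0, max(7.844, 0) = 7.844
Node uu (S = 107.8): V_uu = e^(−0.03)·[0.0890·0.0000 + 0.9110·0.0000] = 0.0000
Node ud (S = 73.15): V_ud = e^(−0.03)·[0.0890·0.0000 + 0.9110·0.0000] = 0.0000
Node dd (S = 49.64): V_dd = e^(−0.03)·[0.0890·0.0000 + 0.9110·7.8444] = 6.9350
Node u (S = 77): V_u = e^(−0.03)·[0.0890·0.0000 + 0.9110·0.0000] = 0.0000
Node d (S = 52.25): V_d = e^(−0.03)·[0.0890·0.0000 + 0.9110·6.9350] = 6.1311
Node 0 (S = 55): V_0 = e^(−0.03)·[0.0890·0.0000 + 0.9110·6.1311] = 5.4204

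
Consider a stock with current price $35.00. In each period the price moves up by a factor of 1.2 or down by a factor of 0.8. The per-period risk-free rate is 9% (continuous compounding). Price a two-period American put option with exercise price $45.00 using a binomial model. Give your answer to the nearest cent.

$10.00

Risk-neutral probability p = (e^0.09 − 0.8)/(1.2 − 0.8) = 0.2942/0.4000 = 0.7354
Terminal stock prices: S_uu = 50.4, S_ud = 33.6, S_dd = 22.4
Terminal payoffs (K − S): max(-5.4, 0) = 0, max(11.4, 0) = 11.4, max(22.6, 0) = 22.6
Node u (S = 42): continuation = e^(−0.09)·[0.7354·0.0000 + 0.2646·11.4000] = 2.7564; exercise value = 3.0000 > continuation, so V_u = 3.0000 (exercise)
Node d (S = 28): continuation = e^(−0.09)·[0.7354·11.4000 + 0.2646·22.6000] = 13.1269; exercise value = 17.0000 > continuation, so V_d = 17.0000 (exercise)
Node 0 (S = 35): continuation = e^(−0.09)·[0.7354·3.0000 + 0.2646·17.0000] = 6.1269; exercise value = 10.0000 > continuation, so V_0 = 10.0000 (exercise)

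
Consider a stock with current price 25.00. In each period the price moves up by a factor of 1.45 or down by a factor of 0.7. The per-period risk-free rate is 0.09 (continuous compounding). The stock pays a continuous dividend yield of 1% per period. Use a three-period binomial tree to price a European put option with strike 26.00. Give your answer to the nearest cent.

3.86

Per-period risk-free factor R = e^0.09 = 1.0942; dividend-adjusted growth = e^(0.09−0.01) = 1.0833.
Risk-neutral probability p = (1.0833 − 0.7)/(1.45 − 0.7) = 0.3833/0.7500 = 0.5110
Terminal stock prices: S_uuu = 76.22, S_uud = 36.79, S_udd = 17.76, S_ddd = 8.575
Terminal payoffs (K − S): max(-50.22, 0) = 0, max(-10.79, 0) = 0, max(8.238, 0) = 8.238, max(17.43, 0) = 17.43
Node uu (S = 52.56): V_uu = e^(−0.09)·[0.5110·0.0000 + 0.4890·0.0000] = 0.0000
Node ud (S = 25.38): V_ud = e^(−0.09)·[0.5110·0.0000 + 0.4890·8.2375] = 3.6811
Node dd (S = 12.25): V_dd = e^(−0.09)·[0.5110·8.2375 + 0.4890·17.4250] = 11.6341
Node u (S = 36.25): V_u = e^(−0.09)·[0.5110·0.0000 + 0.4890·3.6811] = 1.6449
Node d (S = 17.5): V_d = e^(−0.09)·[0.5110·3.6811 + 0.4890·11.6341] = 6.9182
Node 0 (S = 25): V_0 = e^(−0.09)·[0.5110·1.6449 + 0.4890·6.9182] = 3.8598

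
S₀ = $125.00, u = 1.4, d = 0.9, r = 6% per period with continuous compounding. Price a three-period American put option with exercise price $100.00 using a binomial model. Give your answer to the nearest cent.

$2.29

Risk-neutral probability p = (e^0.06 − 0.9)/(1.4 − 0.9) = 0.1618/0.5000 = 0.3237
Terminal stock prices: S_uuu = 343, S_uud = 220.5, S_udd = 141.8, S_ddd = 91.13
Terminal payoffs (K − S): max(-243, 0) = 0, max(-120.5, 0) = 0, max(-41.75, 0) = 0, max(8.875, 0) = 8.875
Node uu (S = 245): continuation = e^(−0.06)·[0.3237·0.0000 + 0.6763·0.0000] = 0.0000; exercise value = 0.0000 ≤ continuation, so V_uu = 0.0000
Node ud (S = 157.5): continuation = e^(−0.06)·[0.3237·0.0000 + 0.6763·0.0000] = 0.0000; exercise value = 0.0000 ≤ continuation, so V_ud = 0.0000
Node dd (S = 101.2): continuation = e^(−0.06)·[0.3237·0.0000 + 0.6763·8.8750] = 5.6528; exercise value = 0.0000 ≤ continuation, so V_dd = 5.6528
Node u (S = 175): continuation = e^(−0.06)·[0.3237·0.0000 + 0.6763·0.0000] = 0.0000; exercise value = 0.0000 ≤ continuation, so V_u = 0.0000
Node d (S = 112.5): continuation = e^(−0.06)·[0.3237·0.0000 + 0.6763·5.6528] = 3.6005; exercise value = 0.0000 ≤ continuation, so V_d = 3.6005
Node 0 (S = 125): continuation = e^(−0.06)·[0.3237·0.0000 + 0.6763·3.6005] = 2.2933; exercise value = 0.0000 ≤ continuation, so V_0 = 2.2933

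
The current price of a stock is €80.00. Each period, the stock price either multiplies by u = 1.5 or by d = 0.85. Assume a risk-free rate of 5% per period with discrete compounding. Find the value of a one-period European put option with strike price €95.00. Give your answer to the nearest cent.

Risk-neutral probability p = (1 + 0.05 − 0.85)/(1.5 − 0.85) = 0.2000/0.6500 = 0.3077
Terminal stock prices: S_u = 120, S_d = 68
Terminal payoffs (K − S): max(-25, 0) = 0, max(27, 0) = 27
Node 0 (S = 80): V_0 = 1/1.05·[0.3077·0.0000 + 0.6923·27.0000] = 17.8022

€17.80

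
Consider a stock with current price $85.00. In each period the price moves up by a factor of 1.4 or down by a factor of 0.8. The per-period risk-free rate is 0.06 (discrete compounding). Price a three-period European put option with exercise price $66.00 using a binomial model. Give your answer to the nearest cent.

$3.43

Risk-neutral probability p = (1 + 0.06 − 0.8)/(1.4 − 0.8) = 0.2600/0.6000 = 0.4333
Terminal stock prices: S_uuu = 233.2, S_uud = 133.3, S_udd = 76.16, S_ddd = 43.52
Terminal payoffs (K − S): max(-167.2, 0) = 0, max(-67.28, 0) = 0, max(-10.16, 0) = 0, max(22.48, 0) = 22.48
Node uu (S = 166.6): V_uu = 1/1.06·[0.4333·0.0000 + 0.5667·0.0000] = 0.0000
Node ud (S = 95.2): V_ud = 1/1.06·[0.4333·0.0000 + 0.5667·0.0000] = 0.0000
Node dd (S = 54.4): V_dd = 1/1.06·[0.4333·0.0000 + 0.5667·22.4800] = 12.0176
Node u (S = 119): V_u = 1/1.06·[0.4333·0.0000 + 0.5667·0.0000] = 0.0000
Node d (S = 68): V_d = 1/1.06·[0.4333·0.0000 + 0.5667·12.0176] = 6.4245
Node 0 (S = 85): V_0 = 1/1.06·[0.4333·0.0000 + 0.5667·6.4245] = 3.4345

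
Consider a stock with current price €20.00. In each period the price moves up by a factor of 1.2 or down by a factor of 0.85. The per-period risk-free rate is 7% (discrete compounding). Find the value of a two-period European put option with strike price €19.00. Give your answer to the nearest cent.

Risk-neutral probability p = (1 + 0.07 − 0.85)/(1.2 − 0.85) = 0.2200/0.3500 = 0.6286
Terminal stock prices: S_uu = 28.8, S_ud = 20.4, S_dd = 14.45
Terminal payoffs (K − S): max(-9.8, 0) = 0, max(-1.4, 0) = 0, max(4.55, 0) = 4.55
Node u (S = 24): V_u = 1/1.07·[0.6286·0.0000 + 0.3714·0.0000] = 0.0000
Node d (S = 17): V_d = 1/1.07·[0.6286·0.0000 + 0.3714·4.5500] = 1.5794
Node 0 (S = 20): V_0 = 1/1.07·[0.6286·0.0000 + 0.3714·1.5794] = 0.5483

€0.55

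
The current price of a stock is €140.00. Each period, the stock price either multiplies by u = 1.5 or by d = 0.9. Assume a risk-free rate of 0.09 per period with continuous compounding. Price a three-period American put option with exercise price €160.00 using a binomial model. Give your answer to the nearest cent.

€21.02

Risk-neutral probability p = (e^0.09 − 0.9)/(1.5 − 0.9) = 0.1942/0.6000 = 0.3236
Terminal stock prices: S_uuu = 472.5, S_uud = 283.5, S_udd = 170.1, S_ddd = 102.1
Terminal payoffs (K − S): max(-312.5, 0) = 0, max(-123.5, 0) = 0, max(-10.1, 0) = 0, max(57.94, 0) = 57.94
Node uu (S = 315): continuation = e^(−0.09)·[0.3236·0.0000 + 0.6764·0.0000] = 0.0000; exercise value = 0.0000 ≤ continuation, so V_uu = 0.0000
Node ud (S = 189): continuation = e^(−0.09)·[0.3236·0.0000 + 0.6764·0.0000] = 0.0000; exercise value = 0.0000 ≤ continuation, so V_ud = 0.0000
Node dd (S = 113.4): continuation = e^(−0.09)·[0.3236·0.0000 + 0.6764·57.9400] = 35.8163; exercise value = 46.6000 > continuation, so V_dd = 46.6000 (exercise)
Node u (S = 210): continuation = e^(−0.09)·[0.3236·0.0000 + 0.6764·0.0000] = 0.0000; exercise value = 0.0000 ≤ continuation, so V_u = 0.0000
Node d (S = 126): continuation = e^(−0.09)·[0.3236·0.0000 + 0.6764·46.6000] = 28.8063; exercise value = 34.0000 > continuation, so V_d = 34.0000 (exercise)
Node 0 (S = 140): continuation = e^(−0.09)·[0.3236·0.0000 + 0.6764·34.0000] = 21.0175; exercise value = 20.0000 ≤ continuation, so V_0 = 21.0175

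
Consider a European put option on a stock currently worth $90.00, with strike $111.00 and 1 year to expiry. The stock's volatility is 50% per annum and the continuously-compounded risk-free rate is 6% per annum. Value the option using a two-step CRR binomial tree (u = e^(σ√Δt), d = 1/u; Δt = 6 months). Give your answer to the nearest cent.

CRR parameters: u = e^(σ√Δt) = e^(0.5·√0.5) = 1.4241, d = 1/u = 0.7022
Per-period rate: rΔt = 0.06·0.5 = 0.03, so R = e^0.03 = 1.0305
Risk-neutral probability p = (e^0.03 − 0.7022)/(1.4241 − 0.7022) = 0.3283/0.7219 = 0.4547
Terminal stock prices: S_uu = 182.5, S_ud = 90, S_dd = 44.38
Terminal payoffs (K − S): max(-71.53, 0) = 0, max(21, 0) = 21, max(66.62, 0) = 66.62
Node u (S = 128.2): V_u = e^(−0.03)·[0.4547·0.0000 + 0.5453·21.0000] = 11.1127
Node d (S = 63.2): V_d = e^(−0.03)·[0.4547·21.0000 + 0.5453·66.6238] = 44.5225
Node 0 (S = 90): V_0 = e^(−0.03)·[0.4547·11.1127 + 0.5453·44.5225] = 28.4640

$28.46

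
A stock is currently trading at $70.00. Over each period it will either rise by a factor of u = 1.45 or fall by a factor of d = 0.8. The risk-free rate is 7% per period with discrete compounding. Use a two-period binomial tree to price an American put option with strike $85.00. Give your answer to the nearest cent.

Risk-neutral probability p = (1 + 0.07 − 0.8)/(1.45 − 0.8) = 0.2700/0.6500 = 0.4154
Terminal stock prices: S_uu = 147.2, S_ud = 81.2, S_dd = 44.8
Terminal payoffs (K − S): max(-62.18, 0) = 0, max(3.8, 0) = 3.8, max(40.2, 0) = 40.2
Node u (S = 101.5): continuation = 1/1.07·[0.4154·0.0000 + 0.5846·3.8000] = 2.0762; exercise value = 0.0000 ≤ continuation, so V_u = 2.0762
Node d (S = 56): continuation = 1/1.07·[0.4154·3.8000 + 0.5846·40.2000] = 23.4393; exercise value = 29.0000 > continuation, so V_d = 29.0000 (exercise)
Node 0 (S = 70): continuation = 1/1.07·[0.4154·2.0762 + 0.5846·29.0000] = 16.6507; exercise value = 15.0000 ≤ continuation, so V_0 = 16.6507

$16.65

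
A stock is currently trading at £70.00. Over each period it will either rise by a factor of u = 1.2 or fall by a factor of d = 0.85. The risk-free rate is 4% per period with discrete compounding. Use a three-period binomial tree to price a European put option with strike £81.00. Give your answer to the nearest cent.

£9.37

Risk-neutral probability p = (1 + 0.04 − 0.85)/(1.2 − 0.85) = 0.1900/0.3500 = 0.5429
Terminal stock prices: S_uuu = 121, S_uud = 85.68, S_udd = 60.69, S_ddd = 42.99
Terminal payoffs (K − S): max(-39.96, 0) = 0, max(-4.68, 0) = 0, max(20.31, 0) = 20.31, max(38.01, 0) = 38.01
Node uu (S = 100.8): V_uu = 1/1.04·[0.5429·0.0000 + 0.4571·0.0000] = 0.0000
Node ud (S = 71.4): V_ud = 1/1.04·[0.5429·0.0000 + 0.4571·20.3100] = 8.9275
Node dd (S = 50.57): V_dd = 1/1.04·[0.5429·20.3100 + 0.4571·38.0113] = 27.3096
Node u (S = 84): V_u = 1/1.04·[0.5429·0.0000 + 0.4571·8.9275] = 3.9242
Node d (S = 59.5): V_d = 1/1.04·[0.5429·8.9275 + 0.4571·27.3096] = 16.6642
Node 0 (S = 70): V_0 = 1/1.04·[0.5429·3.9242 + 0.4571·16.6642] = 9.3732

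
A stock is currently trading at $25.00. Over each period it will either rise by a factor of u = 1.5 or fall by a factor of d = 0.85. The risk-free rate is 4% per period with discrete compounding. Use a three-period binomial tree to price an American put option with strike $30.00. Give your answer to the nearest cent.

$6.33

Risk-neutral probability p = (1 + 0.04 − 0.85)/(1.5 − 0.85) = 0.1900/0.6500 = 0.2923
Terminal stock prices: S_uuu = 84.38, S_uud = 47.81, S_udd = 27.09, S_ddd = 15.35
Terminal payoffs (K − S): max(-54.38, 0) = 0, max(-17.81, 0) = 0, max(2.906, 0) = 2.906, max(14.65, 0) = 14.65
Node uu (S = 56.25): continuation = 1/1.04·[0.2923·0.0000 + 0.7077·0.0000] = 0.0000; exercise value = 0.0000 ≤ continuation, so V_uu = 0.0000
Node ud (S = 31.88): continuation = 1/1.04·[0.2923·0.0000 + 0.7077·2.9063] = 1.9776; exercise value = 0.0000 ≤ continuation, so V_ud = 1.9776
Node dd (S = 18.06): continuation = 1/1.04·[0.2923·2.9063 + 0.7077·14.6469] = 10.7837; exercise value = 11.9375 > continuation, so V_dd = 11.9375 (exercise)
Node u (S = 37.5): continuation = 1/1.04·[0.2923·0.0000 + 0.7077·1.9776] = 1.3457; exercise value = 0.0000 ≤ continuation, so V_u = 1.3457
Node d (S = 21.25): continuation = 1/1.04·[0.2923·1.9776 + 0.7077·11.9375] = 8.6790; exercise value = 8.7500 > continuation, so V_d = 8.7500 (exercise)
Node 0 (S = 25): continuation = 1/1.04·[0.2923·1.3457 + 0.7077·8.7500] = 6.3324; exercise value = 5.0000 ≤ continuation, so V_0 = 6.3324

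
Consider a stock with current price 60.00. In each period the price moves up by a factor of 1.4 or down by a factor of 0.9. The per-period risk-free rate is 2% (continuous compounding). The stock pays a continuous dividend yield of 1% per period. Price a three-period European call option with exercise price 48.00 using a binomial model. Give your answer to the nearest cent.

14.93

Per-period risk-free factor R = e^0.02 = 1.0202; dividend-adjusted growth = e^(0.02−0.01) = 1.0101.
Risk-neutral probability p = (1.0101 − 0.9)/(1.4 − 0.9) = 0.1101/0.5000 = 0.2201
Terminal stock prices: S_uuu = 164.6, S_uud = 105.8, S_udd = 68.04, S_ddd = 43.74
Terminal payoffs (S − K): max(116.6, 0) = 116.6, max(57.84, 0) = 57.84, max(20.04, 0) = 20.04, max(-4.26, 0) = 0
Node uu (S = 117.6): V_uu = e^(−0.02)·[0.2201·116.6400 + 0.7799·57.8400] = 69.3803
Node ud (S = 75.6): V_ud = e^(−0.02)·[0.2201·57.8400 + 0.7799·20.0400] = 27.7982
Node dd (S = 48.6): V_dd = e^(−0.02)·[0.2201·20.0400 + 0.7799·0.0000] = 4.3235
Node u (S = 84): V_u = e^(−0.02)·[0.2201·69.3803 + 0.7799·27.7982] = 36.2188
Node d (S = 54): V_d = e^(−0.02)·[0.2201·27.7982 + 0.7799·4.3235] = 9.3024
Node 0 (S = 60): V_0 = e^(−0.02)·[0.2201·36.2188 + 0.7799·9.3024] = 14.9252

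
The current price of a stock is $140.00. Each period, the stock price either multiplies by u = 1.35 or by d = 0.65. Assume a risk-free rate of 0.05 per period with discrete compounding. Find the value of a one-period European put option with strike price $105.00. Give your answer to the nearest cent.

Risk-neutral probability p = (1 + 0.05 − 0.65)/(1.35 − 0.65) = 0.4000/0.7000 = 0.5714
Terminal stock prices: S_u = 189, S_d = 91
Terminal payoffs (K − S): max(-84, 0) = 0, max(14, 0) = 14
Node 0 (S = 140): V_0 = 1/1.05·[0.5714·0.0000 + 0.4286·14.0000] = 5.7143

$5.71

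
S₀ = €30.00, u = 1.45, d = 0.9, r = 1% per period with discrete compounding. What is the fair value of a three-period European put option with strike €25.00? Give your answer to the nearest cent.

Risk-neutral probability p = (1 + 0.01 − 0.9)/(1.45 − 0.9) = 0.1100/0.5500 = 0.2000
Terminal stock prices: S_uuu = 91.46, S_uud = 56.77, S_udd = 35.23, S_ddd = 21.87
Terminal payoffs (K − S): max(-66.46, 0) = 0, max(-31.77, 0) = 0, max(-10.23, 0) = 0, max(3.13, 0) = 3.13
Node uu (S = 63.08): V_uu = 1/1.01·[0.2000·0.0000 + 0.8000·0.0000] = 0.0000
Node ud (S = 39.15): V_ud = 1/1.01·[0.2000·0.0000 + 0.8000·0.0000] = 0.0000
Node dd (S = 24.3): V_dd = 1/1.01·[0.2000·0.0000 + 0.8000·3.1300] = 2.4792
Node u (S = 43.5): V_u = 1/1.01·[0.2000·0.0000 + 0.8000·0.0000] = 0.0000
Node d (S = 27): V_d = 1/1.01·[0.2000·0.0000 + 0.8000·2.4792] = 1.9637
Node 0 (S = 30): V_0 = 1/1.01·[0.2000·0.0000 + 0.8000·1.9637] = 1.5554

€1.56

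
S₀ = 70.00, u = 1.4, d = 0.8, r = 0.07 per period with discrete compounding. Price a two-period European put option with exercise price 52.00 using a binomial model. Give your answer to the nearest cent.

1.90

Risk-neutral probability p = (1 + 0.07 − 0.8)/(1.4 − 0.8) = 0.2700/0.6000 = 0.4500
Terminal stock prices: S_uu = 137.2, S_ud = 78.4, S_dd = 44.8
Terminal payoffs (K − S): max(-85.2, 0) = 0, max(-26.4, 0) = 0, max(7.2, 0) = 7.2
Node u (S = 98): V_u = 1/1.07·[0.4500·0.0000 + 0.5500·0.0000] = 0.0000
Node d (S = 56): V_d = 1/1.07·[0.4500·0.0000 + 0.5500·7.2000] = 3.7009
Node 0 (S = 70): V_0 = 1/1.07·[0.4500·0.0000 + 0.5500·3.7009] = 1.9023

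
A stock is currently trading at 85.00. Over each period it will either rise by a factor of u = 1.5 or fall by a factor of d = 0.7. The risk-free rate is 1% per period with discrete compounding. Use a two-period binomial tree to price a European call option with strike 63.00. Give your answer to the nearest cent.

Risk-neutral probability p = (1 + 0.01 − 0.7)/(1.5 − 0.7) = 0.3100/0.8000 = 0.3875
Terminal stock prices: S_uu = 191.2, S_ud = 89.25, S_dd = 41.65
Terminal payoffs (S − K): max(128.2, 0) = 128.2, max(26.25, 0) = 26.25, max(-21.35, 0) = 0
Node u (S = 127.5): V_u = 1/1.01·[0.3875·128.2500 + 0.6125·26.2500] = 65.1238
Node d (S = 59.5): V_d = 1/1.01·[0.3875·26.2500 + 0.6125·0.0000] = 10.0712
Node 0 (S = 85): V_0 = 1/1.01·[0.3875·65.1238 + 0.6125·10.0712] = 31.0931

31.09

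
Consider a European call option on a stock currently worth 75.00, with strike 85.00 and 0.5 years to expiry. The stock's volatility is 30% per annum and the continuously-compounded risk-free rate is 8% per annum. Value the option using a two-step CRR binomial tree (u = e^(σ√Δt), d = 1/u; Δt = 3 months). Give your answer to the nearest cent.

CRR parameters: u = e^(σ√Δt) = e^(0.3·√0.25) = 1.1618, d = 1/u = 0.8607
Per-period rate: rΔt = 0.08·0.25 = 0.02, so R = e^0.02 = 1.0202
Risk-neutral probability p = (e^0.02 − 0.8607)/(1.1618 − 0.8607) = 0.1595/0.3011 = 0.5297
Terminal stock prices: S_uu = 101.2, S_ud = 75, S_dd = 55.56
Terminal payoffs (S − K): max(16.24, 0) = 16.24, max(-10, 0) = 0, max(-29.44, 0) = 0
Node u (S = 87.14): V_u = e^(−0.02)·[0.5297·16.2394 + 0.4703·0.0000] = 8.4310
Node d (S = 64.55): V_d = e^(−0.02)·[0.5297·0.0000 + 0.4703·0.0000] = 0.0000
Node 0 (S = 75): V_0 = e^(−0.02)·[0.5297·8.4310 + 0.4703·0.0000] = 4.3771

4.38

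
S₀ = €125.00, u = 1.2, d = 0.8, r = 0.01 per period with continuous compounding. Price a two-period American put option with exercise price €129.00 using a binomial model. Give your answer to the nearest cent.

Risk-neutral probability p = (e^0.01 − 0.8)/(1.2 − 0.8) = 0.2101/0.4000 = 0.5251
Terminal stock prices: S_uu = 180, S_ud = 120, S_dd = 80
Terminal payoffs (K − S): max(-51, 0) = 0, max(9, 0) = 9, max(49, 0) = 49
Node u (S = 150): continuation = e^(−0.01)·[0.5251·0.0000 + 0.4749·9.0000] = 4.2313; exercise value = 0.0000 ≤ continuation, so V_u = 4.2313
Node d (S = 100): continuation = e^(−0.01)·[0.5251·9.0000 + 0.4749·49.0000] = 27.7164; exercise value = 29.0000 > continuation, so V_d = 29.0000 (exercise)
Node 0 (S = 125): continuation = e^(−0.01)·[0.5251·4.2313 + 0.4749·29.0000] = 15.8342; exercise value = 4.0000 ≤ continuation, so V_0 = 15.8342

€15.83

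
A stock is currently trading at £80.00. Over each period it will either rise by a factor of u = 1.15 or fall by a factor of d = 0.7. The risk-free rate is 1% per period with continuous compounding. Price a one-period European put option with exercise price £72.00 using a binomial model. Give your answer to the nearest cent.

£4.93

Risk-neutral probability p = (e^0.01 − 0.7)/(1.15 − 0.7) = 0.3101/0.4500 = 0.6890
Terminal stock prices: S_u = 92, S_d = 56
Terminal payoffs (K − S): max(-20, 0) = 0, max(16, 0) = 16
Node 0 (S = 80): V_0 = e^(−0.01)·[0.6890·0.0000 + 0.3110·16.0000] = 4.9265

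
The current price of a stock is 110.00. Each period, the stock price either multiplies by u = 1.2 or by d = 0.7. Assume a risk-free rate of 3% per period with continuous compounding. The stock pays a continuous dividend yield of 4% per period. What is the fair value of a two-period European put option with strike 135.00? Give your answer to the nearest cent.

33.01

Per-period risk-free factor R = e^0.03 = 1.0305; dividend-adjusted growth = e^(0.03−0.04) = 0.9900.
Risk-neutral probability p = (0.9900 − 0.7)/(1.2 − 0.7) = 0.2900/0.5000 = 0.5801
Terminal stock prices: S_uu = 158.4, S_ud = 92.4, S_dd = 53.9
Terminal payoffs (K − S): max(-23.4, 0) = 0, max(42.6, 0) = 42.6, max(81.1, 0) = 81.1
Node u (S = 132): V_u = e^(−0.03)·[0.5801·0.0000 + 0.4199·42.6000] = 17.3591
Node d (S = 77): V_d = e^(−0.03)·[0.5801·42.6000 + 0.4199·81.1000] = 57.0294
Node 0 (S = 110): V_0 = e^(−0.03)·[0.5801·17.3591 + 0.4199·57.0294] = 33.0113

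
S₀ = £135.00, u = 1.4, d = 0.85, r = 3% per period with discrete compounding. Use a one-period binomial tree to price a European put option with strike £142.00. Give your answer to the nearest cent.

Risk-neutral probability p = (1 + 0.03 − 0.85)/(1.4 − 0.85) = 0.1800/0.5500 = 0.3273
Terminal stock prices: S_u = 189, S_d = 114.8
Terminal payoffs (K − S): max(-47, 0) = 0, max(27.25, 0) = 27.25
Node 0 (S = 135): V_0 = 1/1.03·[0.3273·0.0000 + 0.6727·27.2500] = 17.7979

£17.80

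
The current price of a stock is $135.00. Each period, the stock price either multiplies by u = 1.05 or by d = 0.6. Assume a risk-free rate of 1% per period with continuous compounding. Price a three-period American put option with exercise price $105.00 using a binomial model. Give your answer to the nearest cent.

$4.81

Risk-neutral probability p = (e^0.01 − 0.6)/(1.05 − 0.6) = 0.4101/0.4500 = 0.9112
Terminal stock prices: S_uuu = 156.3, S_uud = 89.3, S_udd = 51.03, S_ddd = 29.16
Terminal payoffs (K − S): max(-51.28, 0) = 0, max(15.7, 0) = 15.7, max(53.97, 0) = 53.97, max(75.84, 0) = 75.84
Node uu (S = 148.8): continuation = e^(−0.01)·[0.9112·0.0000 + 0.0888·15.6975] = 1.3797; exercise value = 0.0000 ≤ continuation, so V_uu = 1.3797
Node ud (S = 85.05): continuation = e^(−0.01)·[0.9112·15.6975 + 0.0888·53.9700] = 18.9052; exercise value = 19.9500 > continuation, so V_ud = 19.9500 (exercise)
Node dd (S = 48.6): continuation = e^(−0.01)·[0.9112·53.9700 + 0.0888·75.8400] = 55.3552; exercise value = 56.4000 > continuation, so V_dd = 56.4000 (exercise)
Node u (S = 141.8): continuation = e^(−0.01)·[0.9112·1.3797 + 0.0888·19.9500] = 2.9982; exercise value = 0.0000 ≤ continuation, so V_u = 2.9982
Node d (S = 81): continuation = e^(−0.01)·[0.9112·19.9500 + 0.0888·56.4000] = 22.9552; exercise value = 24.0000 > continuation, so V_d = 24.0000 (exercise)
Node 0 (S = 135): continuation = e^(−0.01)·[0.9112·2.9982 + 0.0888·24.0000] = 4.8143; exercise value = 0.0000 ≤ continuation, so V_0 = 4.8143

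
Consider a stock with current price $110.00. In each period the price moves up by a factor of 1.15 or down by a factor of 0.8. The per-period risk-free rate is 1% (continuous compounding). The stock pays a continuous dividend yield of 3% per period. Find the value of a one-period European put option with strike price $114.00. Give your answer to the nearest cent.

Per-period risk-free factor R = e^0.01 = 1.0101; dividend-adjusted growth = e^(0.01−0.03) = 0.9802.
Risk-neutral probability p = (0.9802 − 0.8)/(1.15 − 0.8) = 0.1802/0.3500 = 0.5149
Terminal stock prices: S_u = 126.5, S_d = 88
Terminal payoffs (K − S): max(-12.5, 0) = 0, max(26, 0) = 26
Node 0 (S = 110): V_0 = e^(−0.01)·[0.5149·0.0000 + 0.4851·26.0000] = 12.4883

$12.49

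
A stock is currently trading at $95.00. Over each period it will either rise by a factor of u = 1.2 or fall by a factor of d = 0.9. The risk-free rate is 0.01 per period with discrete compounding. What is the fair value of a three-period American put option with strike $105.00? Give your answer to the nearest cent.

$14.64

Risk-neutral probability p = (1 + 0.01 − 0.9)/(1.2 − 0.9) = 0.1100/0.3000 = 0.3667
Terminal stock prices: S_uuu = 164.2, S_uud = 123.1, S_udd = 92.34, S_ddd = 69.26
Terminal payoffs (K − S): max(-59.16, 0) = 0, max(-18.12, 0) = 0, max(12.66, 0) = 12.66, max(35.74, 0) = 35.74
Node uu (S = 136.8): continuation = 1/1.01·[0.3667·0.0000 + 0.6333·0.0000] = 0.0000; exercise value = 0.0000 ≤ continuation, so V_uu = 0.0000
Node ud (S = 102.6): continuation = 1/1.01·[0.3667·0.0000 + 0.6333·12.6600] = 7.9386; exercise value = 2.4000 ≤ continuation, so V_ud = 7.9386
Node dd (S = 76.95): continuation = 1/1.01·[0.3667·12.6600 + 0.6333·35.7450] = 27.0104; exercise value = 28.0500 > continuation, so V_dd = 28.0500 (exercise)
Node u (S = 114): continuation = 1/1.01·[0.3667·0.0000 + 0.6333·7.9386] = 4.9780; exercise value = 0.0000 ≤ continuation, so V_u = 4.9780
Node d (S = 85.5): continuation = 1/1.01·[0.3667·7.9386 + 0.6333·28.0500] = 20.4711; exercise value = 19.5000 ≤ continuation, so V_d = 20.4711
Node 0 (S = 95): continuation = 1/1.01·[0.3667·4.9780 + 0.6333·20.4711] = 14.6439; exercise value = 10.0000 ≤ continuation, so V_0 = 14.6439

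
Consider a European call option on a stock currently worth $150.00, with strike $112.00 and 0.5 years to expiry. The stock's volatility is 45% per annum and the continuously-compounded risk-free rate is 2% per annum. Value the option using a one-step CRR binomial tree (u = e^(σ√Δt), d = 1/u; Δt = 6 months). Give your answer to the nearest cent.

$40.72

CRR parameters: u = e^(σ√Δt) = e^(0.45·√0.5) = 1.3746, d = 1/u = 0.7275
Per-period rate: rΔt = 0.02·0.5 = 0.01, so R = e^0.01 = 1.0101
Risk-neutral probability p = (e^0.01 − 0.7275)/(1.3746 − 0.7275) = 0.2826/0.6472 = 0.4366
Terminal stock prices: S_u = 206.2, S_d = 109.1
Terminal payoffs (S − K): max(94.2, 0) = 94.2, max(-2.881, 0) = 0
Node 0 (S = 150): V_0 = e^(−0.01)·[0.4366·94.1973 + 0.5634·0.0000] = 40.7214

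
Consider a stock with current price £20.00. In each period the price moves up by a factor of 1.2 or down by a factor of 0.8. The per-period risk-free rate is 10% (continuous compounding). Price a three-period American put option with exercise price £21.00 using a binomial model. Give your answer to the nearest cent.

Risk-neutral probability p = (e^0.1 − 0.8)/(1.2 − 0.8) = 0.3052/0.4000 = 0.7629
Terminal stock prices: S_uuu = 34.56, S_uud = 23.04, S_udd = 15.36, S_ddd = 10.24
Terminal payoffs (K − S): max(-13.56, 0) = 0, max(-2.04, 0) = 0, max(5.64, 0) = 5.64, max(10.76, 0) = 10.76
Node uu (S = 28.8): continuation = e^(−0.1)·[0.7629·0.0000 + 0.2371·0.0000] = 0.0000; exercise value = 0.0000 ≤ continuation, so V_uu = 0.0000
Node ud (S = 19.2): continuation = e^(−0.1)·[0.7629·0.0000 + 0.2371·5.6400] = 1.2098; exercise value = 1.8000 > continuation, so V_ud = 1.8000 (exercise)
Node dd (S = 12.8): continuation = e^(−0.1)·[0.7629·5.6400 + 0.2371·10.7600] = 6.2016; exercise value = 8.2000 > continuation, so V_dd = 8.2000 (exercise)
Node u (S = 24): continuation = e^(−0.1)·[0.7629·0.0000 + 0.2371·1.8000] = 0.3861; exercise value = 0.0000 ≤ continuation, so V_u = 0.3861
Node d (S = 16): continuation = e^(−0.1)·[0.7629·1.8000 + 0.2371·8.2000] = 3.0016; exercise value = 5.0000 > continuation, so V_d = 5.0000 (exercise)
Node 0 (S = 20): continuation = e^(−0.1)·[0.7629·0.3861 + 0.2371·5.0000] = 1.3391; exercise value = 1.0000 ≤ continuation, so V_0 = 1.3391

£1.34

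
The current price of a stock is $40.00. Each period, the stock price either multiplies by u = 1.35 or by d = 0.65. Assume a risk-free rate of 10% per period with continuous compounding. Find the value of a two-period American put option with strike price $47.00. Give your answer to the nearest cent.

$8.86

Risk-neutral probability p = (e^0.1 − 0.65)/(1.35 − 0.65) = 0.4552/0.7000 = 0.6502
Terminal stock prices: S_uu = 72.9, S_ud = 35.1, S_dd = 16.9
Terminal payoffs (K − S): max(-25.9, 0) = 0, max(11.9, 0) = 11.9, max(30.1, 0) = 30.1
Node u (S = 54): continuation = e^(−0.1)·[0.6502·0.0000 + 0.3498·11.9000] = 3.7660; exercise value = 0.0000 ≤ continuation, so V_u = 3.7660
Node d (S = 26): continuation = e^(−0.1)·[0.6502·11.9000 + 0.3498·30.1000] = 16.5274; exercise value = 21.0000 > continuation, so V_d = 21.0000 (exercise)
Node 0 (S = 40): continuation = e^(−0.1)·[0.6502·3.7660 + 0.3498·21.0000] = 8.8617; exercise value = 7.0000 ≤ continuation, so V_0 = 8.8617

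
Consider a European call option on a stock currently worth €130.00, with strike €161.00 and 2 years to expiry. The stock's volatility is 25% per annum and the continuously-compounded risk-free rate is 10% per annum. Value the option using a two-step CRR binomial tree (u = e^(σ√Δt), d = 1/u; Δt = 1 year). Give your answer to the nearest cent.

€18.22

CRR parameters: u = e^(σ√Δt) = e^(0.25·√1) = 1.2840, d = 1/u = 0.7788
Per-period rate: rΔt = 0.1·1 = 0.1, so R = e^0.1 = 1.1052
Risk-neutral probability p = (e^0.1 − 0.7788)/(1.2840 − 0.7788) = 0.3264/0.5052 = 0.6460
Terminal stock prices: S_uu = 214.3, S_ud = 130, S_dd = 78.85
Terminal payoffs (S − K): max(53.33, 0) = 53.33, max(-31, 0) = 0, max(-82.15, 0) = 0
Node u (S = 166.9): V_u = e^(−0.1)·[0.6460·53.3338 + 0.3540·0.0000] = 31.1744
Node d (S = 101.2): V_d = e^(−0.1)·[0.6460·0.0000 + 0.3540·0.0000] = 0.0000
Node 0 (S = 130): V_0 = e^(−0.1)·[0.6460·31.1744 + 0.3540·0.0000] = 18.2220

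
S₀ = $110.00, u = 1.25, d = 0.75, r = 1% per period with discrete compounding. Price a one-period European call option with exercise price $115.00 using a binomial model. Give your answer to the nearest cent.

Risk-neutral probability p = (1 + 0.01 − 0.75)/(1.25 − 0.75) = 0.2600/0.5000 = 0.5200
Terminal stock prices: S_u = 137.5, S_d = 82.5
Terminal payoffs (S − K): max(22.5, 0) = 22.5, max(-32.5, 0) = 0
Node 0 (S = 110): V_0 = 1/1.01·[0.5200·22.5000 + 0.4800·0.0000] = 11.5842

$11.58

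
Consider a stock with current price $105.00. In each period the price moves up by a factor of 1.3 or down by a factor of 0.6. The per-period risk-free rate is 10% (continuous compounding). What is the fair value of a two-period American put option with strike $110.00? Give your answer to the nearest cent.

Risk-neutral probability p = (e^0.1 − 0.6)/(1.3 − 0.6) = 0.5052/0.7000 = 0.7217
Terminal stock prices: S_uu = 177.5, S_ud = 81.9, S_dd = 37.8
Terminal payoffs (K − S): max(-67.45, 0) = 0, max(28.1, 0) = 28.1, max(72.2, 0) = 72.2
Node u (S = 136.5): continuation = e^(−0.1)·[0.7217·0.0000 + 0.2783·28.1000] = 7.0767; exercise value = 0.0000 ≤ continuation, so V_u = 7.0767
Node d (S = 63): continuation = e^(−0.1)·[0.7217·28.1000 + 0.2783·72.2000] = 36.5321; exercise value = 47.0000 > continuation, so V_d = 47.0000 (exercise)
Node 0 (S = 105): continuation = e^(−0.1)·[0.7217·7.0767 + 0.2783·47.0000] = 16.4576; exercise value = 5.0000 ≤ continuation, so V_0 = 16.4576

$16.46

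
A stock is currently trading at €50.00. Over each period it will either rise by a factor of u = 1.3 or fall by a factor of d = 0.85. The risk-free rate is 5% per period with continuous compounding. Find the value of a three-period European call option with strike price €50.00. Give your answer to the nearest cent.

Risk-neutral probability p = (e^0.05 − 0.85)/(1.3 − 0.85) = 0.2013/0.4500 = 0.4473
Terminal stock prices: S_uuu = 109.9, S_uud = 71.83, S_udd = 46.96, S_ddd = 30.71
Terminal payoffs (S − K): max(59.85, 0) = 59.85, max(21.83, 0) = 21.83, max(-3.038, 0) = 0, max(-19.29, 0) = 0
Node uu (S = 84.5): V_uu = e^(−0.05)·[0.4473·59.8500 + 0.5527·21.8250] = 36.9385
Node ud (S = 55.25): V_ud = e^(−0.05)·[0.4473·21.8250 + 0.5527·0.0000] = 9.2856
Node dd (S = 36.12): V_dd = e^(−0.05)·[0.4473·0.0000 + 0.5527·0.0000] = 0.0000
Node u (S = 65): V_u = e^(−0.05)·[0.4473·36.9385 + 0.5527·9.2856] = 20.5978
Node d (S = 42.5): V_d = e^(−0.05)·[0.4473·9.2856 + 0.5527·0.0000] = 3.9506
Node 0 (S = 50): V_0 = e^(−0.05)·[0.4473·20.5978 + 0.5527·3.9506] = 10.8406

€10.84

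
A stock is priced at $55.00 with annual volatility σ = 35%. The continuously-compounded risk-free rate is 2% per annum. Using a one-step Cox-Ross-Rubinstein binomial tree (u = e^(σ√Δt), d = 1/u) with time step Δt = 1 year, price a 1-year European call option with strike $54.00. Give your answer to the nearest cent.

CRR parameters: u = e^(σ√Δt) = e^(0.35·√1) = 1.4191, d = 1/u = 0.7047
Per-period rate: rΔt = 0.02·1 = 0.02, so R = e^0.02 = 1.0202
Risk-neutral probability p = (e^0.02 − 0.7047)/(1.4191 − 0.7047) = 0.3155/0.7144 = 0.4417
Terminal stock prices: S_u = 78.05, S_d = 38.76
Terminal payoffs (S − K): max(24.05, 0) = 24.05, max(-15.24, 0) = 0
Node 0 (S = 55): V_0 = e^(−0.02)·[0.4417·24.0487 + 0.5583·0.0000] = 10.4111

$10.41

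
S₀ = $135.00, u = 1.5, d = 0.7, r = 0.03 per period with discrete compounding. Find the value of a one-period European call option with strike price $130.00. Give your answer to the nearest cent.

$29.04

Risk-neutral probability p = (1 + 0.03 − 0.7)/(1.5 − 0.7) = 0.3300/0.8000 = 0.4125
Terminal stock prices: S_u = 202.5, S_d = 94.5
Terminal payoffs (S − K): max(72.5, 0) = 72.5, max(-35.5, 0) = 0
Node 0 (S = 135): V_0 = 1/1.03·[0.4125·72.5000 + 0.5875·0.0000] = 29.0352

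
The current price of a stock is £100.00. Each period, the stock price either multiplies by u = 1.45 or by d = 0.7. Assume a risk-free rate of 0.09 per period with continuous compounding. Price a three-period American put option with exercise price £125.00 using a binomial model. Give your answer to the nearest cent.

£28.74

Risk-neutral probability p = (e^0.09 − 0.7)/(1.45 − 0.7) = 0.3942/0.7500 = 0.5256
Terminal stock prices: S_uuu = 304.9, S_uud = 147.2, S_udd = 71.05, S_ddd = 34.3
Terminal payoffs (K − S): max(-179.9, 0) = 0, max(-22.17, 0) = 0, max(53.95, 0) = 53.95, max(90.7, 0) = 90.7
Node uu (S = 210.2): continuation = e^(−0.09)·[0.5256·0.0000 + 0.4744·0.0000] = 0.0000; exercise value = 0.0000 ≤ continuation, so V_uu = 0.0000
Node ud (S = 101.5): continuation = e^(−0.09)·[0.5256·0.0000 + 0.4744·53.9500] = 23.3927; exercise value = 23.5000 > continuation, so V_ud = 23.5000 (exercise)
Node dd (S = 49): continuation = e^(−0.09)·[0.5256·53.9500 + 0.4744·90.7000] = 65.2414; exercise value = 76.0000 > continuation, so V_dd = 76.0000 (exercise)
Node u (S = 145): continuation = e^(−0.09)·[0.5256·0.0000 + 0.4744·23.5000] = 10.1896; exercise value = 0.0000 ≤ continuation, so V_u = 10.1896
Node d (S = 70): continuation = e^(−0.09)·[0.5256·23.5000 + 0.4744·76.0000] = 44.2414; exercise value = 55.0000 > continuation, so V_d = 55.0000 (exercise)
Node 0 (S = 100): continuation = e^(−0.09)·[0.5256·10.1896 + 0.4744·55.0000] = 28.7424; exercise value = 25.0000 ≤ continuation, so V_0 = 28.7424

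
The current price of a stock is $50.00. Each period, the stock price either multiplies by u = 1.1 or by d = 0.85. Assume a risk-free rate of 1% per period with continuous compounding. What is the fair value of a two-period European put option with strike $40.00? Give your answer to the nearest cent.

$0.49

Risk-neutral probability p = (e^0.01 − 0.85)/(1.1 − 0.85) = 0.1601/0.2500 = 0.6402
Terminal stock prices: S_uu = 60.5, S_ud = 46.75, S_dd = 36.12
Terminal payoffs (K − S): max(-20.5, 0) = 0, max(-6.75, 0) = 0, max(3.875, 0) = 3.875
Node u (S = 55): V_u = e^(−0.01)·[0.6402·0.0000 + 0.3598·0.0000] = 0.0000
Node d (S = 42.5): V_d = e^(−0.01)·[0.6402·0.0000 + 0.3598·3.8750] = 1.3803
Node 0 (S = 50): V_0 = e^(−0.01)·[0.6402·0.0000 + 0.3598·1.3803] = 0.4917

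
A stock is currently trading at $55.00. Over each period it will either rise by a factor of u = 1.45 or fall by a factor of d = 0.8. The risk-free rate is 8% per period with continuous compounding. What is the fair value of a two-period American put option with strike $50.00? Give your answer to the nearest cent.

$4.01

Risk-neutral probability p = (e^0.08 − 0.8)/(1.45 − 0.8) = 0.2833/0.6500 = 0.4358
Terminal stock prices: S_uu = 115.6, S_ud = 63.8, S_dd = 35.2
Terminal payoffs (K − S): max(-65.64, 0) = 0, max(-13.8, 0) = 0, max(14.8, 0) = 14.8
Node u (S = 79.75): continuation = e^(−0.08)·[0.4358·0.0000 + 0.5642·0.0000] = 0.0000; exercise value = 0.0000 ≤ continuation, so V_u = 0.0000
Node d (S = 44): continuation = e^(−0.08)·[0.4358·0.0000 + 0.5642·14.8000] = 7.7078; exercise value = 6.0000 ≤ continuation, so V_d = 7.7078
Node 0 (S = 55): continuation = e^(−0.08)·[0.4358·0.0000 + 0.5642·7.7078] = 4.0142; exercise value = 0.0000 ≤ continuation, so V_0 = 4.0142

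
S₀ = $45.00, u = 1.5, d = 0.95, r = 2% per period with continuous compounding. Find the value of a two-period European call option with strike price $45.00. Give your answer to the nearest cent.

$4.97

Risk-neutral probability p = (e^0.02 − 0.95)/(1.5 − 0.95) = 0.0702/0.5500 = 0.1276
Terminal stock prices: S_uu = 101.2, S_ud = 64.12, S_dd = 40.61
Terminal payoffs (S − K): max(56.25, 0) = 56.25, max(19.12, 0) = 19.12, max(-4.388, 0) = 0
Node u (S = 67.5): V_u = e^(−0.02)·[0.1276·56.2500 + 0.8724·19.1250] = 23.3911
Node d (S = 42.75): V_d = e^(−0.02)·[0.1276·19.1250 + 0.8724·0.0000] = 2.3928
Node 0 (S = 45): V_0 = e^(−0.02)·[0.1276·23.3911 + 0.8724·2.3928] = 4.9725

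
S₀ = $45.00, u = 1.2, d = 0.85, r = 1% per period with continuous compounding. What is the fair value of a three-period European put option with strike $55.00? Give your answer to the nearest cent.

$10.51

Risk-neutral probability p = (e^0.01 − 0.85)/(1.2 − 0.85) = 0.1601/0.3500 = 0.4573
Terminal stock prices: S_uuu = 77.76, S_uud = 55.08, S_udd = 39.01, S_ddd = 27.64
Terminal payoffs (K − S): max(-22.76, 0) = 0, max(-0.08, 0) = 0, max(15.99, 0) = 15.99, max(27.36, 0) = 27.36
Node uu (S = 64.8): V_uu = e^(−0.01)·[0.4573·0.0000 + 0.5427·0.0000] = 0.0000
Node ud (S = 45.9): V_ud = e^(−0.01)·[0.4573·0.0000 + 0.5427·15.9850] = 8.5890
Node dd (S = 32.51): V_dd = e^(−0.01)·[0.4573·15.9850 + 0.5427·27.3644] = 21.9402
Node u (S = 54): V_u = e^(−0.01)·[0.4573·0.0000 + 0.5427·8.5890] = 4.6150
Node d (S = 38.25): V_d = e^(−0.01)·[0.4573·8.5890 + 0.5427·21.9402] = 15.6773
Node 0 (S = 45): V_0 = e^(−0.01)·[0.4573·4.6150 + 0.5427·15.6773] = 10.5130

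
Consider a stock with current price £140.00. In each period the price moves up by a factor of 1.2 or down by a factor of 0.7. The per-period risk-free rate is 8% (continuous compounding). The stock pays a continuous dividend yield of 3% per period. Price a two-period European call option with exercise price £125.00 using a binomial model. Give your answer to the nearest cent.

Per-period risk-free factor R = e^0.08 = 1.0833; dividend-adjusted growth = e^(0.08−0.03) = 1.0513.
Risk-neutral probability p = (1.0513 − 0.7)/(1.2 − 0.7) = 0.3513/0.5000 = 0.7025
Terminal stock prices: S_uu = 201.6, S_ud = 117.6, S_dd = 68.6
Terminal payoffs (S − K): max(76.6, 0) = 76.6, max(-7.4, 0) = 0, max(-56.4, 0) = 0
Node u (S = 168): V_u = e^(−0.08)·[0.7025·76.6000 + 0.2975·0.0000] = 49.6773
Node d (S = 98): V_d = e^(−0.08)·[0.7025·0.0000 + 0.2975·0.0000] = 0.0000
Node 0 (S = 140): V_0 = e^(−0.08)·[0.7025·49.6773 + 0.2975·0.0000] = 32.2171

£32.22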